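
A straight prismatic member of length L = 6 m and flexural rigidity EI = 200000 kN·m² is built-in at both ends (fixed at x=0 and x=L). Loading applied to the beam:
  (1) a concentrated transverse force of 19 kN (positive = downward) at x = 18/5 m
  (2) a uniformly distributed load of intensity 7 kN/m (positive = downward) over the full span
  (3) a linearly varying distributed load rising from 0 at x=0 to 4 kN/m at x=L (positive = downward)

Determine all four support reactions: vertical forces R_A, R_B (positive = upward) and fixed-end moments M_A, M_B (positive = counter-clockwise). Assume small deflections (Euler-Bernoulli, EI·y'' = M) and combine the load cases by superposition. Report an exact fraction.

R_A = 3911/125 kN, M_A = 4593/125 kN·m, R_B = 5214/125 kN, M_B = -5577/125 kN·m

Load 1 — point force P=19 kN at a=18/5 m (b=L-a=12/5):
  R_A = Pb²(3a+b)/L³ = 19·(12/5)²·(3·(18/5)+(12/5))/6³ = 836/125 kN
  M_A = Pab²/L² = 19·(18/5)·(12/5)²/6² = 1368/125 kN·m
  R_B = Pa²(a+3b)/L³ = 19·(18/5)²·((18/5)+3·(12/5))/6³ = 1539/125 kN
  M_B = -Pa²b/L² = -19·(18/5)²·(12/5)/6² = -2052/125 kN·m
Load 2 — uniform load w=7 kN/m over full span:
  R_A = wL/2 = 7·6/2 = 21 kN
  M_A = wL²/12 = 7·6²/12 = 21 kN·m
  R_B = wL/2 = 7·6/2 = 21 kN
  M_B = -wL²/12 = -7·6²/12 = -21 kN·m
Load 3 — triangular load w₀=4 kN/m (0→w₀ over full span):
  R_A = 3w₀L/20 = 3·4·6/20 = 18/5 kN
  M_A = w₀L²/30 = 4·6²/30 = 24/5 kN·m
  R_B = 7w₀L/20 = 7·4·6/20 = 42/5 kN
  M_B = -w₀L²/20 = -4·6²/20 = -36/5 kN·m
Superposition: R_A = 3911/125 kN, M_A = 4593/125 kN·m, R_B = 5214/125 kN, M_B = -5577/125 kN·m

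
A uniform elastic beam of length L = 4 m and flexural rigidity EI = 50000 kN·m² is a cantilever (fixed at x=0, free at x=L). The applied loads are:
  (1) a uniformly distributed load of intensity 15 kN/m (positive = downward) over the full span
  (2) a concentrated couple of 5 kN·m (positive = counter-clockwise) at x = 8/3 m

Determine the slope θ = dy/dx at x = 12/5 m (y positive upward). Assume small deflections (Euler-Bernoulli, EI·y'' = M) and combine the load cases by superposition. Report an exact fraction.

θ(12/5) = -861/312500 rad

Load 1 — uniform load w=15 kN/m over full span:
  θ_1 = -wx(x²-3Lx+3L²)/(6EI) = -15·(12/5)·((12/5)²-3·4·(12/5)+3·4²)/(6·50000) = -234/78125 rad
Load 2 — applied couple M₀=5 kN·m at a=8/3 m (b=L-a=4/3):
  θ_2 = M₀x/EI  [x≤a] = 5·(12/5)/50000 = 3/12500 rad
Superposition: θ = Σ θ_i = -861/312500 rad ≈ -0.002755 rad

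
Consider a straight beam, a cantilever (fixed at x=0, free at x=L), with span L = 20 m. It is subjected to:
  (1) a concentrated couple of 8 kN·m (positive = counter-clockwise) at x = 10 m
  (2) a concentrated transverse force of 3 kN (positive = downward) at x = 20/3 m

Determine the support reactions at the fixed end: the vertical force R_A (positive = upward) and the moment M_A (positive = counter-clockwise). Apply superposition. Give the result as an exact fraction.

R_A = 3 kN, M_A = 12 kN·m

Load 1 — applied couple M₀=8 kN·m at a=10 m (b=L-a=10):
  R_A = 0 kN
  M_A = -M₀ = -8 kN·m
Load 2 — point force P=3 kN at a=20/3 m (b=L-a=40/3):
  R_A = P = 3 kN
  M_A = Pa = 3·(20/3) = 20 kN·m
Superposition: R_A = 3 kN, M_A = 12 kN·m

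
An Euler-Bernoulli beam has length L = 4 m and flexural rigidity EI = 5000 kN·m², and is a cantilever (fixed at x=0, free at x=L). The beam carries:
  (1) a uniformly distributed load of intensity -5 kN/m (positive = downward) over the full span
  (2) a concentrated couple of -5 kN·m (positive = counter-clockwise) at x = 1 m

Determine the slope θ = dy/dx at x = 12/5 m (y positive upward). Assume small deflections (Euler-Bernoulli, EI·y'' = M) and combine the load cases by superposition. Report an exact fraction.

Load 1 — uniform load w=-5 kN/m over full span:
  θ_1 = -wx(x²-3Lx+3L²)/(6EI) = -(-5)·(12/5)·((12/5)²-3·4·(12/5)+3·4²)/(6·5000) = 156/15625 rad
Load 2 — applied couple M₀=-5 kN·m at a=1 m (b=L-a=3):
  θ_2 = M₀a/EI  [x>a] = (-5)·1/5000 = -1/1000 rad
Superposition: θ = Σ θ_i = 1123/125000 rad ≈ 0.008984 rad

θ(12/5) = 1123/125000 rad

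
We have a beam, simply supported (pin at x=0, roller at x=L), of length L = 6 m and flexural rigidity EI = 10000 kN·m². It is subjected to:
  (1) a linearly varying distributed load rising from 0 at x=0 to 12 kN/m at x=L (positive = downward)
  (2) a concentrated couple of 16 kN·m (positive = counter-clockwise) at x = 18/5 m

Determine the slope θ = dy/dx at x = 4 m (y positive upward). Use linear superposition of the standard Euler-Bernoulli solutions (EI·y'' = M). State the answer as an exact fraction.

θ(4) = 193/62500 rad

Load 1 — triangular load w₀=12 kN/m (0→w₀ over full span):
  θ_1 = -w₀(7L⁴-30L²x²+15x⁴)/(360LEI) = -12·(7·6⁴-30·6²·4²+15·4⁴)/(360·6·10000) = 91/37500 rad
Load 2 — applied couple M₀=16 kN·m at a=18/5 m (b=L-a=12/5):
  θ_2 = (M₀x²/(2L)-M₀(x-a)+C₁)/EI  [x>a] with C₁=M₀(3b²-L²)/(6L)=-208/25 = (16·4²/(2·6)-16·(4-(18/5))+(-208/25))/10000 = 31/46875 rad
Superposition: θ = Σ θ_i = 193/62500 rad ≈ 0.003088 rad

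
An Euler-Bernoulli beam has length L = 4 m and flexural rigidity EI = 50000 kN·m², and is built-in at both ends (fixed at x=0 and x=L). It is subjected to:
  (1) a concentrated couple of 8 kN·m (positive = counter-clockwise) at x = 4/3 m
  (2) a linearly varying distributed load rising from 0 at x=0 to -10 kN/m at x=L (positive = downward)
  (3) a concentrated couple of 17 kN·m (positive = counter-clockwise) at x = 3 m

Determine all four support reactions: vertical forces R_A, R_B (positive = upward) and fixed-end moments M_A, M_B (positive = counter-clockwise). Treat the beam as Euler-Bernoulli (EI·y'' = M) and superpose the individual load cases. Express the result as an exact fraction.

Load 1 — applied couple M₀=8 kN·m at a=4/3 m (b=L-a=8/3):
  R_A = 6M₀ab/L³ = 6·8·(4/3)·(8/3)/4³ = 8/3 kN
  M_A = M₀b(2a-b)/L² = 8·(8/3)·(2·(4/3)-(8/3))/4² = 0 kN·m
  R_B = -6M₀ab/L³ = -6·8·(4/3)·(8/3)/4³ = -8/3 kN
  M_B = M₀a(2b-a)/L² = 8·(4/3)·(2·(8/3)-(4/3))/4² = 8/3 kN·m
Load 2 — triangular load w₀=-10 kN/m (0→w₀ over full span):
  R_A = 3w₀L/20 = 3·(-10)·4/20 = -6 kN
  M_A = w₀L²/30 = (-10)·4²/30 = -16/3 kN·m
  R_B = 7w₀L/20 = 7·(-10)·4/20 = -14 kN
  M_B = -w₀L²/20 = -(-10)·4²/20 = 8 kN·m
Load 3 — applied couple M₀=17 kN·m at a=3 m (b=L-a=1):
  R_A = 6M₀ab/L³ = 6·17·3·1/4³ = 153/32 kN
  M_A = M₀b(2a-b)/L² = 17·1·(2·3-1)/4² = 85/16 kN·m
  R_B = -6M₀ab/L³ = -6·17·3·1/4³ = -153/32 kN
  M_B = M₀a(2b-a)/L² = 17·3·(2·1-3)/4² = -51/16 kN·m
Superposition: R_A = 139/96 kN, M_A = -1/48 kN·m, R_B = -2059/96 kN, M_B = 359/48 kN·m

R_A = 139/96 kN, M_A = -1/48 kN·m, R_B = -2059/96 kN, M_B = 359/48 kN·m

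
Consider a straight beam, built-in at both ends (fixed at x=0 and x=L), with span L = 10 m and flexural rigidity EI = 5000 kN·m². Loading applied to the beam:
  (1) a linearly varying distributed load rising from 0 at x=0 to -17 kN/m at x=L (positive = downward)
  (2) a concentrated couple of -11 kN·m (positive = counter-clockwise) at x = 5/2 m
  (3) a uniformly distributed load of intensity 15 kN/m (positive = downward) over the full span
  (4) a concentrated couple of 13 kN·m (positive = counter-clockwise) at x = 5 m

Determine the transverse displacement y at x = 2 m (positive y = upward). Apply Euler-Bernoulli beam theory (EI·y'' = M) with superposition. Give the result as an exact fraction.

Load 1 — triangular load w₀=-17 kN/m (0→w₀ over full span):
  y_1 = -w₀x²(L-x)²(x+2L)/(120LEI) = -(-17)·2²·(10-2)²·(2+2·10)/(120·10·5000) = 748/46875 m
Load 2 — applied couple M₀=-11 kN·m at a=5/2 m (b=L-a=15/2):
  y_2 = (R_Ax³/6 - M_Ax²/2)/EI  [x≤a] with R_A=-99/80, M_A=33/16 = ((-99/80)·2³/6 - (33/16)·2²/2)/5000 = -231/200000 m
Load 3 — uniform load w=15 kN/m over full span:
  y_3 = -wx²(L-x)²/(24EI) = -15·2²·(10-2)²/(24·5000) = -4/125 m
Load 4 — applied couple M₀=13 kN·m at a=5 m (b=L-a=5):
  y_4 = (R_Ax³/6 - M_Ax²/2)/EI  [x≤a] with R_A=39/20, M_A=13/4 = ((39/20)·2³/6 - (13/4)·2²/2)/5000 = -39/50000 m
Superposition: y = Σ y_i = -53933/3000000 m ≈ -0.017978 m

y(2) = -53933/3000000 m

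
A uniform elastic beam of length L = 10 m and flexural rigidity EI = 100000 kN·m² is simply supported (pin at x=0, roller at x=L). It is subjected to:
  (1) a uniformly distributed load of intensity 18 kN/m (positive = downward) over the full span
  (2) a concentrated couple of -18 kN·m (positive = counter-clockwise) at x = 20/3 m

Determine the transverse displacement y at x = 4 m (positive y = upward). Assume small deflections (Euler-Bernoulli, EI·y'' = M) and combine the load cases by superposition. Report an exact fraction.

y(4) = -1357/62500 m

Load 1 — uniform load w=18 kN/m over full span:
  y_1 = -wx(L³-2Lx²+x³)/(24EI) = -18·4·(10³-2·10·4²+4³)/(24·100000) = -279/12500 m
Load 2 — applied couple M₀=-18 kN·m at a=20/3 m (b=L-a=10/3):
  y_2 = (M₀x³/(6L)+C₁x)/EI  [x≤a] with C₁=M₀(3b²-L²)/(6L)=20 = ((-18)·4³/(6·10)+20·4)/100000 = 19/31250 m
Superposition: y = Σ y_i = -1357/62500 m ≈ -0.021712 m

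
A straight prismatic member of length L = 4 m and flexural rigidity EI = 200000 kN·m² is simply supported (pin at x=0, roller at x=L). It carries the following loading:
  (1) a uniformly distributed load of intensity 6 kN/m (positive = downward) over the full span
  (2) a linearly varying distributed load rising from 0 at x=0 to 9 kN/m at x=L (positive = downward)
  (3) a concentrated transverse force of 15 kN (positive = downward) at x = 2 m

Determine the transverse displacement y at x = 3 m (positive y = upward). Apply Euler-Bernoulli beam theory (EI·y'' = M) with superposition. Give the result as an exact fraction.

Load 1 — uniform load w=6 kN/m over full span:
  y_1 = -wx(L³-2Lx²+x³)/(24EI) = -6·3·(4³-2·4·3²+3³)/(24·200000) = -57/800000 m
Load 2 — triangular load w₀=9 kN/m (0→w₀ over full span):
  y_2 = -w₀x(7L⁴-10L²x²+3x⁴)/(360LEI) = -9·3·(7·4⁴-10·4²·3²+3·3⁴)/(360·4·200000) = -357/6400000 m
Load 3 — point force P=15 kN at a=2 m (b=L-a=2):
  y_3 = -Pa(L-x)(2Lx-a²-x²)/(6LEI)  [x>a] = -15·2·(4-3)·(2·4·3-2²-3²)/(6·4·200000) = -11/160000 m
Superposition: y = Σ y_i = -1253/6400000 m ≈ -0.000196 m

y(3) = -1253/6400000 m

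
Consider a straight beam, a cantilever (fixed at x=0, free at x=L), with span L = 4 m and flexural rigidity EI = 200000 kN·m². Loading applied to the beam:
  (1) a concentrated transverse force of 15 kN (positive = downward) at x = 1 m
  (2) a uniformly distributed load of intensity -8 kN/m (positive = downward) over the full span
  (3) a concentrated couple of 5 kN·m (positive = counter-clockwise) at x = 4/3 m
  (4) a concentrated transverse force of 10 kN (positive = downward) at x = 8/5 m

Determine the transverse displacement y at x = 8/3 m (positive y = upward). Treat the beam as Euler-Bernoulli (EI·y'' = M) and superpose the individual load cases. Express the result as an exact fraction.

Load 1 — point force P=15 kN at a=1 m (b=L-a=3):
  y_1 = -Pa²(3x-a)/(6EI)  [x>a] = -15·1²·(3·(8/3)-1)/(6·200000) = -7/80000 m
Load 2 — uniform load w=-8 kN/m over full span:
  y_2 = -wx²(x²-4Lx+6L²)/(24EI) = -(-8)·(8/3)²·((8/3)²-4·4·(8/3)+6·4²)/(24·200000) = 544/759375 m
Load 3 — applied couple M₀=5 kN·m at a=4/3 m (b=L-a=8/3):
  y_3 = M₀a(2x-a)/(2EI)  [x>a] = 5·(4/3)·(2·(8/3)-(4/3))/(2·200000) = 1/15000 m
Load 4 — point force P=10 kN at a=8/5 m (b=L-a=12/5):
  y_4 = -Pa²(3x-a)/(6EI)  [x>a] = -10·(8/5)²·(3·(8/3)-(8/5))/(6·200000) = -32/234375 m
Superposition: y = Σ y_i = 1358399/2430000000 m ≈ 0.000559 m

y(8/3) = 1358399/2430000000 m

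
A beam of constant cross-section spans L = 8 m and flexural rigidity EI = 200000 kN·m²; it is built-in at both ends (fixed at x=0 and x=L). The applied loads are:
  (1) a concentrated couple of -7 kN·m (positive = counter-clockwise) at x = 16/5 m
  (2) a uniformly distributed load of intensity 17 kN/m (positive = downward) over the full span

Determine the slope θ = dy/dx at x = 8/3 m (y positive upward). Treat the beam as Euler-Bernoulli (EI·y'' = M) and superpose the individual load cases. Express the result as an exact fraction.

Load 1 — applied couple M₀=-7 kN·m at a=16/5 m (b=L-a=24/5):
  θ_1 = (R_Ax²/2 - M_Ax)/EI  [x≤a] with R_A=-63/50, M_A=-21/25 = ((-63/50)·(8/3)²/2 - (-21/25)·(8/3))/200000 = -7/625000 rad
Load 2 — uniform load w=17 kN/m over full span:
  θ_2 = -wx(L-x)(L-2x)/(12EI) = -17·(8/3)·(8-(8/3))·(8-2·(8/3))/(12·200000) = -68/253125 rad
Superposition: θ = Σ θ_i = -14167/50625000 rad ≈ -0.000280 rad

θ(8/3) = -14167/50625000 rad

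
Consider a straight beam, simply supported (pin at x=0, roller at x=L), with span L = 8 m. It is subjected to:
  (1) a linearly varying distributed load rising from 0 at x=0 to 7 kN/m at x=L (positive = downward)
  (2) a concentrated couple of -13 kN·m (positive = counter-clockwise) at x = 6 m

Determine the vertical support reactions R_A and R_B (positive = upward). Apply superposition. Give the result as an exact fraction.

R_A = 185/24 kN, R_B = 487/24 kN

Load 1 — triangular load w₀=7 kN/m (0→w₀ over full span):
  R_A = w₀L/6 = 7·8/6 = 28/3 kN
  R_B = w₀L/3 = 7·8/3 = 56/3 kN
Load 2 — applied couple M₀=-13 kN·m at a=6 m (b=L-a=2):
  R_A = M₀/L = (-13)/8 = -13/8 kN
  R_B = -M₀/L = -(-13)/8 = 13/8 kN
Superposition: R_A = 185/24 kN, R_B = 487/24 kN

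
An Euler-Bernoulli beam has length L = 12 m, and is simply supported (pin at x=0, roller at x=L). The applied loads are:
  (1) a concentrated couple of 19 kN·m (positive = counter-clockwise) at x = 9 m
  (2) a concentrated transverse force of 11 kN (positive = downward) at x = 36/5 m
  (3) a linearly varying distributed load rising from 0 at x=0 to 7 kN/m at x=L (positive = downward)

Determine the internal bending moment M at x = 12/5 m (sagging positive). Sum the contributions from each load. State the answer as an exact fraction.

M(12/5) = 5827/125 kN·m

Load 1 — applied couple M₀=19 kN·m at a=9 m (b=L-a=3):
  M_1 = M₀x/L  [x≤a] = 19·(12/5)/12 = 19/5 kN·m
Load 2 — point force P=11 kN at a=36/5 m (b=L-a=24/5):
  M_2 = Pbx/L  [x≤a] = 11·(24/5)·(12/5)/12 = 264/25 kN·m
Load 3 — triangular load w₀=7 kN/m (0→w₀ over full span):
  M_3 = w₀Lx/6 - w₀x³/(6L) = 7·12·(12/5)/6 - 7·(12/5)³/(6·12) = 4032/125 kN·m
Superposition: M = Σ M_i = 5827/125 kN·m ≈ 46.616000 kN·m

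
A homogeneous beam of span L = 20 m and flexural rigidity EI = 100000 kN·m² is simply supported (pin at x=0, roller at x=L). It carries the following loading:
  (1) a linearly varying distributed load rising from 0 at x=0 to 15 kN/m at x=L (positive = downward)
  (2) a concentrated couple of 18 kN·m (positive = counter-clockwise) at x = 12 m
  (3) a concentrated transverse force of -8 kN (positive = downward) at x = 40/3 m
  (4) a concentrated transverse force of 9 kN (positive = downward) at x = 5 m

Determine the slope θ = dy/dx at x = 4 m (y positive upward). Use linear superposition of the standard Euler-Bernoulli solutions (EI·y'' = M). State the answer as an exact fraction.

θ(4) = -1277543/64800000 rad

Load 1 — triangular load w₀=15 kN/m (0→w₀ over full span):
  θ_1 = -w₀(7L⁴-30L²x²+15x⁴)/(360LEI) = -15·(7·20⁴-30·20²·4²+15·4⁴)/(360·20·100000) = -182/9375 rad
Load 2 — applied couple M₀=18 kN·m at a=12 m (b=L-a=8):
  θ_2 = (M₀x²/(2L)+C₁)/EI  [x≤a] with C₁=M₀(3b²-L²)/(6L)=-156/5 = (18·4²/(2·20)+(-156/5))/100000 = -3/12500 rad
Load 3 — point force P=-8 kN at a=40/3 m (b=L-a=20/3):
  θ_3 = -Pb(L²-b²-3x²)/(6LEI)  [x≤a] = -(-8)·(20/3)·(20²-(20/3)²-3·4²)/(6·20·100000) = 346/253125 rad
Load 4 — point force P=9 kN at a=5 m (b=L-a=15):
  θ_4 = -Pb(L²-b²-3x²)/(6LEI)  [x≤a] = -9·15·(20²-15²-3·4²)/(6·20·100000) = -1143/800000 rad
Superposition: θ = Σ θ_i = -1277543/64800000 rad ≈ -0.019715 rad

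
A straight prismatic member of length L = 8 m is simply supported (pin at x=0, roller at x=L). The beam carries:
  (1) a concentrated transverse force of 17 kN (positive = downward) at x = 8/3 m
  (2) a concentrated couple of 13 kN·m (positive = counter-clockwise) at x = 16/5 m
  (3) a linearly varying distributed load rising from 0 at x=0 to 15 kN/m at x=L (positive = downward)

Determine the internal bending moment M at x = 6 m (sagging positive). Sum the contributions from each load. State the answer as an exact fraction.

Load 1 — point force P=17 kN at a=8/3 m (b=L-a=16/3):
  M_1 = Pa(L-x)/L  [x>a] = 17·(8/3)·(8-6)/8 = 34/3 kN·m
Load 2 — applied couple M₀=13 kN·m at a=16/5 m (b=L-a=24/5):
  M_2 = M₀x/L - M₀  [x>a] = 13·6/8 - 13 = -13/4 kN·m
Load 3 — triangular load w₀=15 kN/m (0→w₀ over full span):
  M_3 = w₀Lx/6 - w₀x³/(6L) = 15·8·6/6 - 15·6³/(6·8) = 105/2 kN·m
Superposition: M = Σ M_i = 727/12 kN·m ≈ 60.583333 kN·m

M(6) = 727/12 kN·m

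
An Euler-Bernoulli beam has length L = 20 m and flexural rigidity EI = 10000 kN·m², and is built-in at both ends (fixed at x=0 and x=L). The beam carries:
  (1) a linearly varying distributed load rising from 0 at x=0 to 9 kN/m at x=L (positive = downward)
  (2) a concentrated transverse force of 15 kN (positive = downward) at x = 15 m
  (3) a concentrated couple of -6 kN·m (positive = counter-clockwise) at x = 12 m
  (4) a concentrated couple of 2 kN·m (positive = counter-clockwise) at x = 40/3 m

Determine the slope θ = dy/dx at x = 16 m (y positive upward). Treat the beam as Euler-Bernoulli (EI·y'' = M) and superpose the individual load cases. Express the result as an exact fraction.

Load 1 — triangular load w₀=9 kN/m (0→w₀ over full span):
  θ_1 = -w₀(2x(L-x)(L-2x)(x+2L)+x²(L-x)²)/(120LEI) = -9·(2·16·(20-16)·(20-2·16)·(16+2·20)+16²·(20-16)²)/(120·20·10000) = 96/3125 rad
Load 2 — point force P=15 kN at a=15 m (b=L-a=5):
  θ_2 = Pa²(L-x)(2bL-(3b+a)(L-x))/(2L³EI)  [x>a] = 15·15²·(20-16)·(2·5·20-(3·5+15)·(20-16))/(2·20³·10000) = 27/4000 rad
Load 3 — applied couple M₀=-6 kN·m at a=12 m (b=L-a=8):
  θ_3 = (R_Ax²/2 - M_Ax - M₀(x-a))/EI  [x>a] with R_A=-54/125, M_A=-48/25 = ((-54/125)·16²/2 - (-48/25)·16 - (-6)·(16-12))/10000 = -9/156250 rad
Load 4 — applied couple M₀=2 kN·m at a=40/3 m (b=L-a=20/3):
  θ_4 = (R_Ax²/2 - M_Ax - M₀(x-a))/EI  [x>a] with R_A=2/15, M_A=2/3 = ((2/15)·16²/2 - (2/3)·16 - 2·(16-(40/3)))/10000 = 1/9375 rad
Superposition: θ = Σ θ_i = 281393/7500000 rad ≈ 0.037519 rad

θ(16) = 281393/7500000 rad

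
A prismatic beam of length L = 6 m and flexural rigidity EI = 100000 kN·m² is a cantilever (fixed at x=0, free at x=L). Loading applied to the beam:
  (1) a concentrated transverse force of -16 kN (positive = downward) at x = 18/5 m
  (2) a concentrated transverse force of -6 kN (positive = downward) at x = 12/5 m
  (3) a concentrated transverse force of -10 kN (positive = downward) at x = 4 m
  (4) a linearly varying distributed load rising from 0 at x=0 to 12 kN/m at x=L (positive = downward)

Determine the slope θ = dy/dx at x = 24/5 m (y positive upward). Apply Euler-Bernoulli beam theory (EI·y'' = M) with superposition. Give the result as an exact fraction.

Load 1 — point force P=-16 kN at a=18/5 m (b=L-a=12/5):
  θ_1 = -Pa²/(2EI)  [x>a] = -(-16)·(18/5)²/(2·100000) = 81/78125 rad
Load 2 — point force P=-6 kN at a=12/5 m (b=L-a=18/5):
  θ_2 = -Pa²/(2EI)  [x>a] = -(-6)·(12/5)²/(2·100000) = 27/156250 rad
Load 3 — point force P=-10 kN at a=4 m (b=L-a=2):
  θ_3 = -Pa²/(2EI)  [x>a] = -(-10)·4²/(2·100000) = 1/1250 rad
Load 4 — triangular load w₀=12 kN/m (0→w₀ over full span):
  θ_4 = (w₀Lx²/4-w₀L²x/3-w₀x⁴/(24L))/EI = (12·6·(24/5)²/4-12·6²·(24/5)/3-12·(24/5)⁴/(24·6))/100000 = -6264/1953125 rad
Superposition: θ = Σ θ_i = -2339/1953125 rad ≈ -0.001198 rad

θ(24/5) = -2339/1953125 rad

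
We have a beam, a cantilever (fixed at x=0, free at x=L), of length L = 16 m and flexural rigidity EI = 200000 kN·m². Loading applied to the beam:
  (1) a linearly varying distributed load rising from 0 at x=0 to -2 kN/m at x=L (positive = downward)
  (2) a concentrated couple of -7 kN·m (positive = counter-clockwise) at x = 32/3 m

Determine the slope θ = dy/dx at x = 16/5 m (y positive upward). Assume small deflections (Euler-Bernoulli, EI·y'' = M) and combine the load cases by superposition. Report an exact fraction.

θ(16/5) = 51839/23437500 rad

Load 1 — triangular load w₀=-2 kN/m (0→w₀ over full span):
  θ_1 = (w₀Lx²/4-w₀L²x/3-w₀x⁴/(24L))/EI = ((-2)·16·(16/5)²/4-(-2)·16²·(16/5)/3-(-2)·(16/5)⁴/(24·16))/200000 = 13616/5859375 rad
Load 2 — applied couple M₀=-7 kN·m at a=32/3 m (b=L-a=16/3):
  θ_2 = M₀x/EI  [x≤a] = (-7)·(16/5)/200000 = -7/62500 rad
Superposition: θ = Σ θ_i = 51839/23437500 rad ≈ 0.002212 rad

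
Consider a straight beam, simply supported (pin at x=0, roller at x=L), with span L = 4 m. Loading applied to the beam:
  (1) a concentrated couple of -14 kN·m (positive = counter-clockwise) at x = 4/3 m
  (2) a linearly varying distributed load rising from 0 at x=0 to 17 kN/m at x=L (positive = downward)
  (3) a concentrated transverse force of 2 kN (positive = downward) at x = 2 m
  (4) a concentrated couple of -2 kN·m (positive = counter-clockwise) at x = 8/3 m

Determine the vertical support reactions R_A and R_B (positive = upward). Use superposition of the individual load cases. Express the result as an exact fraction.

R_A = 25/3 kN, R_B = 83/3 kN

Load 1 — applied couple M₀=-14 kN·m at a=4/3 m (b=L-a=8/3):
  R_A = M₀/L = (-14)/4 = -7/2 kN
  R_B = -M₀/L = -(-14)/4 = 7/2 kN
Load 2 — triangular load w₀=17 kN/m (0→w₀ over full span):
  R_A = w₀L/6 = 17·4/6 = 34/3 kN
  R_B = w₀L/3 = 17·4/3 = 68/3 kN
Load 3 — point force P=2 kN at a=2 m (b=L-a=2):
  R_A = Pb/L = 2·2/4 = 1 kN
  R_B = Pa/L = 2·2/4 = 1 kN
Load 4 — applied couple M₀=-2 kN·m at a=8/3 m (b=L-a=4/3):
  R_A = M₀/L = (-2)/4 = -1/2 kN
  R_B = -M₀/L = -(-2)/4 = 1/2 kN
Superposition: R_A = 25/3 kN, R_B = 83/3 kN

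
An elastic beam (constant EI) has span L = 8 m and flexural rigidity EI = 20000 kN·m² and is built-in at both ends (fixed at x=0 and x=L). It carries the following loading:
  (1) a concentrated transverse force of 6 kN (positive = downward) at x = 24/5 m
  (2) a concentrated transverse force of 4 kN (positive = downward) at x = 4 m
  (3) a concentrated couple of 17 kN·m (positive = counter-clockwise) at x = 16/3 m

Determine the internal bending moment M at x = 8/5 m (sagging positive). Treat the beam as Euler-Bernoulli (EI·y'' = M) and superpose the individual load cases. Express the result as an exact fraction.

M(8/5) = -5929/1875 kN·m

Load 1 — point force P=6 kN at a=24/5 m (b=L-a=16/5):
  M_1 = Pb²(3a+b)x/L³ - Pab²/L²  [x≤a] = 6·(16/5)²·(3·(24/5)+(16/5))·(8/5)/8³ - 6·(24/5)·(16/5)²/8² = -768/625 kN·m
Load 2 — point force P=4 kN at a=4 m (b=L-a=4):
  M_2 = Pb²(3a+b)x/L³ - Pab²/L²  [x≤a] = 4·4²·(3·4+4)·(8/5)/8³ - 4·4·4²/8² = -4/5 kN·m
Load 3 — applied couple M₀=17 kN·m at a=16/3 m (b=L-a=8/3):
  M_3 = R_Ax - M_A  [x≤a] with R_A=17/6, M_A=17/3 = (17/6)·(8/5) - (17/3) = -17/15 kN·m
Superposition: M = Σ M_i = -5929/1875 kN·m ≈ -3.162133 kN·m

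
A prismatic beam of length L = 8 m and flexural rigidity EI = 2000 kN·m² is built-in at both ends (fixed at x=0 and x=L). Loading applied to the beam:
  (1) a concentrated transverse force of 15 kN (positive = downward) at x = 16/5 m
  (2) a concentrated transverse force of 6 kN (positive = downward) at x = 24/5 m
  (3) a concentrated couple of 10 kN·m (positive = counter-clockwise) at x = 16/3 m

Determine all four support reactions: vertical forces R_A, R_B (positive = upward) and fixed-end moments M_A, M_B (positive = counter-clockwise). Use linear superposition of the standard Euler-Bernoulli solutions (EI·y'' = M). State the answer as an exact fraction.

Load 1 — point force P=15 kN at a=16/5 m (b=L-a=24/5):
  R_A = Pb²(3a+b)/L³ = 15·(24/5)²·(3·(16/5)+(24/5))/8³ = 243/25 kN
  M_A = Pab²/L² = 15·(16/5)·(24/5)²/8² = 432/25 kN·m
  R_B = Pa²(a+3b)/L³ = 15·(16/5)²·((16/5)+3·(24/5))/8³ = 132/25 kN
  M_B = -Pa²b/L² = -15·(16/5)²·(24/5)/8² = -288/25 kN·m
Load 2 — point force P=6 kN at a=24/5 m (b=L-a=16/5):
  R_A = Pb²(3a+b)/L³ = 6·(16/5)²·(3·(24/5)+(16/5))/8³ = 264/125 kN
  M_A = Pab²/L² = 6·(24/5)·(16/5)²/8² = 576/125 kN·m
  R_B = Pa²(a+3b)/L³ = 6·(24/5)²·((24/5)+3·(16/5))/8³ = 486/125 kN
  M_B = -Pa²b/L² = -6·(24/5)²·(16/5)/8² = -864/125 kN·m
Load 3 — applied couple M₀=10 kN·m at a=16/3 m (b=L-a=8/3):
  R_A = 6M₀ab/L³ = 6·10·(16/3)·(8/3)/8³ = 5/3 kN
  M_A = M₀b(2a-b)/L² = 10·(8/3)·(2·(16/3)-(8/3))/8² = 10/3 kN·m
  R_B = -6M₀ab/L³ = -6·10·(16/3)·(8/3)/8³ = -5/3 kN
  M_B = M₀a(2b-a)/L² = 10·(16/3)·(2·(8/3)-(16/3))/8² = 0 kN·m
Superposition: R_A = 5062/375 kN, M_A = 9458/375 kN·m, R_B = 2813/375 kN, M_B = -2304/125 kN·m

R_A = 5062/375 kN, M_A = 9458/375 kN·m, R_B = 2813/375 kN, M_B = -2304/125 kN·m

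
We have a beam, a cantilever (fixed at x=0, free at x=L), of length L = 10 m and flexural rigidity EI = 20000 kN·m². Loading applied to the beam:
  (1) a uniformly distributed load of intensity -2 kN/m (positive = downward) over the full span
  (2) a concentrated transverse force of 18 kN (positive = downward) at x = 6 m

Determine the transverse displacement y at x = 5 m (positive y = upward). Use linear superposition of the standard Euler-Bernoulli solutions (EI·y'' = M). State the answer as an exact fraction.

Load 1 — uniform load w=-2 kN/m over full span:
  y_1 = -wx²(x²-4Lx+6L²)/(24EI) = -(-2)·5²·(5²-4·10·5+6·10²)/(24·20000) = 17/384 m
Load 2 — point force P=18 kN at a=6 m (b=L-a=4):
  y_2 = -Px²(3a-x)/(6EI)  [x≤a] = -18·5²·(3·6-5)/(6·20000) = -39/800 m
Superposition: y = Σ y_i = -43/9600 m ≈ -0.004479 m

y(5) = -43/9600 m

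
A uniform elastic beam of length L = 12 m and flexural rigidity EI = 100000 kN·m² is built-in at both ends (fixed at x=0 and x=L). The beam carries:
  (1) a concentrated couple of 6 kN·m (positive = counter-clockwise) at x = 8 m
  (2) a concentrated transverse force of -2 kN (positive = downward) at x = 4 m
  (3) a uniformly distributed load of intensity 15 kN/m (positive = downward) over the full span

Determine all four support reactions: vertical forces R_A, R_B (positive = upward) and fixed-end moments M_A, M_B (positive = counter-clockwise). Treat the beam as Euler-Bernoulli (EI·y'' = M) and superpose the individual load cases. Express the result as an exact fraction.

Load 1 — applied couple M₀=6 kN·m at a=8 m (b=L-a=4):
  R_A = 6M₀ab/L³ = 6·6·8·4/12³ = 2/3 kN
  M_A = M₀b(2a-b)/L² = 6·4·(2·8-4)/12² = 2 kN·m
  R_B = -6M₀ab/L³ = -6·6·8·4/12³ = -2/3 kN
  M_B = M₀a(2b-a)/L² = 6·8·(2·4-8)/12² = 0 kN·m
Load 2 — point force P=-2 kN at a=4 m (b=L-a=8):
  R_A = Pb²(3a+b)/L³ = (-2)·8²·(3·4+8)/12³ = -40/27 kN
  M_A = Pab²/L² = (-2)·4·8²/12² = -32/9 kN·m
  R_B = Pa²(a+3b)/L³ = (-2)·4²·(4+3·8)/12³ = -14/27 kN
  M_B = -Pa²b/L² = -(-2)·4²·8/12² = 16/9 kN·m
Load 3 — uniform load w=15 kN/m over full span:
  R_A = wL/2 = 15·12/2 = 90 kN
  M_A = wL²/12 = 15·12²/12 = 180 kN·m
  R_B = wL/2 = 15·12/2 = 90 kN
  M_B = -wL²/12 = -15·12²/12 = -180 kN·m
Superposition: R_A = 2408/27 kN, M_A = 1606/9 kN·m, R_B = 2398/27 kN, M_B = -1604/9 kN·m

R_A = 2408/27 kN, M_A = 1606/9 kN·m, R_B = 2398/27 kN, M_B = -1604/9 kN·m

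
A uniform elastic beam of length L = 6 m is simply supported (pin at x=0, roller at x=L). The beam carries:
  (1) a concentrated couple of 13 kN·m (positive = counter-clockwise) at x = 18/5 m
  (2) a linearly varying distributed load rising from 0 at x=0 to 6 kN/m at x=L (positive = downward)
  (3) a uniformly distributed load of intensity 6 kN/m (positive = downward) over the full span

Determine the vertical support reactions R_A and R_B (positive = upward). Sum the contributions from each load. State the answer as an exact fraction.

Load 1 — applied couple M₀=13 kN·m at a=18/5 m (b=L-a=12/5):
  R_A = M₀/L = 13/6 kN
  R_B = -M₀/L = -13/6 kN
Load 2 — triangular load w₀=6 kN/m (0→w₀ over full span):
  R_A = w₀L/6 = 6·6/6 = 6 kN
  R_B = w₀L/3 = 6·6/3 = 12 kN
Load 3 — uniform load w=6 kN/m over full span:
  R_A = wL/2 = 6·6/2 = 18 kN
  R_B = wL/2 = 6·6/2 = 18 kN
Superposition: R_A = 157/6 kN, R_B = 167/6 kN

R_A = 157/6 kN, R_B = 167/6 kN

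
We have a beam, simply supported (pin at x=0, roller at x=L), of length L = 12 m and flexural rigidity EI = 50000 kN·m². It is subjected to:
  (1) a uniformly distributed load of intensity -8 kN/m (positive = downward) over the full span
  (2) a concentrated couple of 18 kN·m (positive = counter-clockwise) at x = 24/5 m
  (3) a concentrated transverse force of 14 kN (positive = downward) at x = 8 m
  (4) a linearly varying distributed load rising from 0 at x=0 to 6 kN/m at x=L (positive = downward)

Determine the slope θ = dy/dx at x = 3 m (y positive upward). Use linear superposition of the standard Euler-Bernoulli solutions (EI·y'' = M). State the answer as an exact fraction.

Load 1 — uniform load w=-8 kN/m over full span:
  θ_1 = -w(L³-6Lx²+4x³)/(24EI) = -(-8)·(12³-6·12·3²+4·3³)/(24·50000) = 99/12500 rad
Load 2 — applied couple M₀=18 kN·m at a=24/5 m (b=L-a=36/5):
  θ_2 = (M₀x²/(2L)+C₁)/EI  [x≤a] with C₁=M₀(3b²-L²)/(6L)=72/25 = (18·3²/(2·12)+(72/25))/50000 = 963/5000000 rad
Load 3 — point force P=14 kN at a=8 m (b=L-a=4):
  θ_3 = -Pb(L²-b²-3x²)/(6LEI)  [x≤a] = -14·4·(12²-4²-3·3²)/(6·12·50000) = -707/450000 rad
Load 4 — triangular load w₀=6 kN/m (0→w₀ over full span):
  θ_4 = -w₀(7L⁴-30L²x²+15x⁴)/(360LEI) = -6·(7·12⁴-30·12²·3²+15·3⁴)/(360·12·50000) = -11943/4000000 rad
Superposition: θ = Σ θ_i = 640033/180000000 rad ≈ 0.003556 rad

θ(3) = 640033/180000000 rad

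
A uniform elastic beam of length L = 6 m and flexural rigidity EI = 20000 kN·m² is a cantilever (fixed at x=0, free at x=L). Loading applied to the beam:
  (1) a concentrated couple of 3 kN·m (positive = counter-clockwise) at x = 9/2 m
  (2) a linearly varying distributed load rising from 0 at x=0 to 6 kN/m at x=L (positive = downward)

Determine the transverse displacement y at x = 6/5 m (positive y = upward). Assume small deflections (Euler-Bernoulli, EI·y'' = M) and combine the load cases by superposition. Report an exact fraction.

Load 1 — applied couple M₀=3 kN·m at a=9/2 m (b=L-a=3/2):
  y_1 = M₀x²/(2EI)  [x≤a] = 3·(6/5)²/(2·20000) = 27/250000 m
Load 2 — triangular load w₀=6 kN/m (0→w₀ over full span):
  y_2 = (w₀Lx³/12-w₀L²x²/6-w₀x⁵/(120L))/EI = (6·6·(6/5)³/12-6·6²·(6/5)²/6-6·(6/5)⁵/(120·6))/20000 = -182331/78125000 m
Superposition: y = Σ y_i = -347787/156250000 m ≈ -0.002226 m

y(6/5) = -347787/156250000 m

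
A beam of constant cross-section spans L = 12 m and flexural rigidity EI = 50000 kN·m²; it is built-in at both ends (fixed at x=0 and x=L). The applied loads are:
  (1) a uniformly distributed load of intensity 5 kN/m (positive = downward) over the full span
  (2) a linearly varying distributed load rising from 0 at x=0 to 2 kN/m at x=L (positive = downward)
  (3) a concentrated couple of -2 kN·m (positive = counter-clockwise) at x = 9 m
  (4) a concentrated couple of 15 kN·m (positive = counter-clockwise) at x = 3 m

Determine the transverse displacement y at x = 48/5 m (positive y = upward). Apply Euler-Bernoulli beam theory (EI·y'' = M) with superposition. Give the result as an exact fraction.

Load 1 — uniform load w=5 kN/m over full span:
  y_1 = -wx²(L-x)²/(24EI) = -5·(48/5)²·(12-(48/5))²/(24·50000) = -864/390625 m
Load 2 — triangular load w₀=2 kN/m (0→w₀ over full span):
  y_2 = -w₀x²(L-x)²(x+2L)/(120LEI) = -2·(48/5)²·(12-(48/5))²·((48/5)+2·12)/(120·12·50000) = -24192/48828125 m
Load 3 — applied couple M₀=-2 kN·m at a=9 m (b=L-a=3):
  y_3 = (R_Ax³/6 - M_Ax²/2 - M₀(x-a)²/2)/EI  [x>a] with R_A=-3/16, M_A=-5/8 = ((-3/16)·(48/5)³/6 - (-5/8)·(48/5)²/2 - (-2)·((48/5)-9)²/2)/50000 = 189/6250000 m
Load 4 — applied couple M₀=15 kN·m at a=3 m (b=L-a=9):
  y_4 = (R_Ax³/6 - M_Ax²/2 - M₀(x-a)²/2)/EI  [x>a] with R_A=45/32, M_A=-45/16 = ((45/32)·(48/5)³/6 - (-45/16)·(48/5)²/2 - 15·((48/5)-3)²/2)/50000 = 513/2500000 m
Superposition: y = Σ y_i = -3862269/1562500000 m ≈ -0.002472 m

y(48/5) = -3862269/1562500000 m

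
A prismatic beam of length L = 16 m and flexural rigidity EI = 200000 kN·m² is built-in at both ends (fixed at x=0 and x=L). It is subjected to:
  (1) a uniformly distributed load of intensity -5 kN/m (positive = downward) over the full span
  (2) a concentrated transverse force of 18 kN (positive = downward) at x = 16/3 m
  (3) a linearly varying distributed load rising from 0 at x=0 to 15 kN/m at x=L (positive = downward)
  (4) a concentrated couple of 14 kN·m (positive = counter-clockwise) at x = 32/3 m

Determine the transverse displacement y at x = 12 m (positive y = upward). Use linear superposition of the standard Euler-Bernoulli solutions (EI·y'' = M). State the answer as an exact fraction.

y(12) = -167/75000 m

Load 1 — uniform load w=-5 kN/m over full span:
  y_1 = -wx²(L-x)²/(24EI) = -(-5)·12²·(16-12)²/(24·200000) = 3/1250 m
Load 2 — point force P=18 kN at a=16/3 m (b=L-a=32/3):
  y_2 = -Pa²(L-x)²(3bL-(3b+a)(L-x))/(6L³EI)  [x>a] = -18·(16/3)²·(16-12)²·(3·(32/3)·16-(3·(32/3)+(16/3))·(16-12))/(6·16³·200000) = -17/28125 m
Load 3 — triangular load w₀=15 kN/m (0→w₀ over full span):
  y_3 = -w₀x²(L-x)²(x+2L)/(120LEI) = -15·12²·(16-12)²·(12+2·16)/(120·16·200000) = -99/25000 m
Load 4 — applied couple M₀=14 kN·m at a=32/3 m (b=L-a=16/3):
  y_4 = (R_Ax³/6 - M_Ax²/2 - M₀(x-a)²/2)/EI  [x>a] with R_A=7/6, M_A=14/3 = ((7/6)·12³/6 - (14/3)·12²/2 - 14·(12-(32/3))²/2)/200000 = -7/112500 m
Superposition: y = Σ y_i = -167/75000 m ≈ -0.002227 m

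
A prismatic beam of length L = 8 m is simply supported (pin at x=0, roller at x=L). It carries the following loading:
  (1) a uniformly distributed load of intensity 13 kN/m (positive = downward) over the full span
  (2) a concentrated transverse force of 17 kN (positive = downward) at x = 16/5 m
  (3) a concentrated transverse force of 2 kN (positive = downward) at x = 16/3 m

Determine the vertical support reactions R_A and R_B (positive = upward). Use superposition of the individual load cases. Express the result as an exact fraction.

Load 1 — uniform load w=13 kN/m over full span:
  R_A = wL/2 = 13·8/2 = 52 kN
  R_B = wL/2 = 13·8/2 = 52 kN
Load 2 — point force P=17 kN at a=16/5 m (b=L-a=24/5):
  R_A = Pb/L = 17·(24/5)/8 = 51/5 kN
  R_B = Pa/L = 17·(16/5)/8 = 34/5 kN
Load 3 — point force P=2 kN at a=16/3 m (b=L-a=8/3):
  R_A = Pb/L = 2·(8/3)/8 = 2/3 kN
  R_B = Pa/L = 2·(16/3)/8 = 4/3 kN
Superposition: R_A = 943/15 kN, R_B = 902/15 kN

R_A = 943/15 kN, R_B = 902/15 kN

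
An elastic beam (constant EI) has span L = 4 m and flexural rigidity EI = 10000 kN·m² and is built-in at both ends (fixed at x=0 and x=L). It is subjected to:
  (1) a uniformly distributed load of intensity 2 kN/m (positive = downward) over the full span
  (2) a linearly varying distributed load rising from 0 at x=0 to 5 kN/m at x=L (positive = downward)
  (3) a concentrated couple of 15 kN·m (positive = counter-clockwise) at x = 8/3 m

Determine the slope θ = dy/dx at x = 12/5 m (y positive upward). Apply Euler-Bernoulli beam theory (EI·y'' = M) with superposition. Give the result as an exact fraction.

Load 1 — uniform load w=2 kN/m over full span:
  θ_1 = -wx(L-x)(L-2x)/(12EI) = -2·(12/5)·(4-(12/5))·(4-2·(12/5))/(12·10000) = 4/78125 rad
Load 2 — triangular load w₀=5 kN/m (0→w₀ over full span):
  θ_2 = -w₀(2x(L-x)(L-2x)(x+2L)+x²(L-x)²)/(120LEI) = -5·(2·(12/5)·(4-(12/5))·(4-2·(12/5))·((12/5)+2·4)+(12/5)²·(4-(12/5))²)/(120·4·10000) = 4/78125 rad
Load 3 — applied couple M₀=15 kN·m at a=8/3 m (b=L-a=4/3):
  θ_3 = (R_Ax²/2 - M_Ax)/EI  [x≤a] with R_A=5, M_A=5 = (5·(12/5)²/2 - 5·(12/5))/10000 = 3/12500 rad
Superposition: θ = Σ θ_i = 107/312500 rad ≈ 0.000342 rad

θ(12/5) = 107/312500 rad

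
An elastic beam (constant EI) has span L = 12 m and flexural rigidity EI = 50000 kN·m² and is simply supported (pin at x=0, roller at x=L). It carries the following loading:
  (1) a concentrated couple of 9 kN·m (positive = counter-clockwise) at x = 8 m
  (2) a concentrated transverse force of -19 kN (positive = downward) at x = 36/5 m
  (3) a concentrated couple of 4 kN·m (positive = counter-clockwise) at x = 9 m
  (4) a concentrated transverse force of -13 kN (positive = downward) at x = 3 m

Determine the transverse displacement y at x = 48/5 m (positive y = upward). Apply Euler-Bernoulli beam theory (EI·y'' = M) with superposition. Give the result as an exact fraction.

Load 1 — applied couple M₀=9 kN·m at a=8 m (b=L-a=4):
  y_1 = (M₀x³/(6L)-M₀(x-a)²/2+C₁x)/EI  [x>a] with C₁=M₀(3b²-L²)/(6L)=-12 = (9·(48/5)³/(6·12)-9·((48/5)-8)²/2+(-12)·(48/5))/50000 = -126/390625 m
Load 2 — point force P=-19 kN at a=36/5 m (b=L-a=24/5):
  y_2 = -Pa(L-x)(2Lx-a²-x²)/(6LEI)  [x>a] = -(-19)·(36/5)·(12-(48/5))·(2·12·(48/5)-(36/5)²-(48/5)²)/(6·12·50000) = 3078/390625 m
Load 3 — applied couple M₀=4 kN·m at a=9 m (b=L-a=3):
  y_3 = (M₀x³/(6L)-M₀(x-a)²/2+C₁x)/EI  [x>a] with C₁=M₀(3b²-L²)/(6L)=-13/2 = (4·(48/5)³/(6·12)-4·((48/5)-9)²/2+(-13/2)·(48/5))/50000 = -873/3125000 m
Load 4 — point force P=-13 kN at a=3 m (b=L-a=9):
  y_4 = -Pa(L-x)(2Lx-a²-x²)/(6LEI)  [x>a] = -(-13)·3·(12-(48/5))·(2·12·(48/5)-3²-(48/5)²)/(6·12·50000) = 42003/12500000 m
Superposition: y = Σ y_i = 5319/500000 m ≈ 0.010638 m

y(48/5) = 5319/500000 m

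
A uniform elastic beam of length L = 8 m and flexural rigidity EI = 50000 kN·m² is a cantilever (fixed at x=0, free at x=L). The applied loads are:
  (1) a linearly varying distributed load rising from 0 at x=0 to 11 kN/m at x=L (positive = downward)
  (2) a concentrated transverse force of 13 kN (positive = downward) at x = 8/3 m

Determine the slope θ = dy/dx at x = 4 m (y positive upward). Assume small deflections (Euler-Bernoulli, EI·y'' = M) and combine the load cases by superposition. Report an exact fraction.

θ(4) = -1457/112500 rad

Load 1 — triangular load w₀=11 kN/m (0→w₀ over full span):
  θ_1 = (w₀Lx²/4-w₀L²x/3-w₀x⁴/(24L))/EI = (11·8·4²/4-11·8²·4/3-11·4⁴/(24·8))/50000 = -451/37500 rad
Load 2 — point force P=13 kN at a=8/3 m (b=L-a=16/3):
  θ_2 = -Pa²/(2EI)  [x>a] = -13·(8/3)²/(2·50000) = -26/28125 rad
Superposition: θ = Σ θ_i = -1457/112500 rad ≈ -0.012951 rad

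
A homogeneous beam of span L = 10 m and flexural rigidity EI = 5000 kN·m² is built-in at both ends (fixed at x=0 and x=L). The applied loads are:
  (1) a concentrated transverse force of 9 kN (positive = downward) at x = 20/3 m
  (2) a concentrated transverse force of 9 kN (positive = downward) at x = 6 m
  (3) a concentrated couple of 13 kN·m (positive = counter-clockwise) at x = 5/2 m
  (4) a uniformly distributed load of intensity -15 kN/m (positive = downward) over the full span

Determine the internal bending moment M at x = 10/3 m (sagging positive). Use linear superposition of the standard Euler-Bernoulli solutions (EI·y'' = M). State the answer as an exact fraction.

M(10/3) = -159563/3600 kN·m

Load 1 — point force P=9 kN at a=20/3 m (b=L-a=10/3):
  M_1 = Pb²(3a+b)x/L³ - Pab²/L²  [x≤a] = 9·(10/3)²·(3·(20/3)+(10/3))·(10/3)/10³ - 9·(20/3)·(10/3)²/10² = 10/9 kN·m
Load 2 — point force P=9 kN at a=6 m (b=L-a=4):
  M_2 = Pb²(3a+b)x/L³ - Pab²/L²  [x≤a] = 9·4²·(3·6+4)·(10/3)/10³ - 9·6·4²/10² = 48/25 kN·m
Load 3 — applied couple M₀=13 kN·m at a=5/2 m (b=L-a=15/2):
  M_3 = R_Ax - M_A - M₀  [x>a] with R_A=117/80, M_A=-39/16 = (117/80)·(10/3) - (-39/16) - 13 = -91/16 kN·m
Load 4 — uniform load w=-15 kN/m over full span:
  M_4 = wLx/2 - wL²/12 - wx²/2 = (-15)·10·(10/3)/2 - (-15)·10²/12 - (-15)·(10/3)²/2 = -125/3 kN·m
Superposition: M = Σ M_i = -159563/3600 kN·m ≈ -44.323056 kN·m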